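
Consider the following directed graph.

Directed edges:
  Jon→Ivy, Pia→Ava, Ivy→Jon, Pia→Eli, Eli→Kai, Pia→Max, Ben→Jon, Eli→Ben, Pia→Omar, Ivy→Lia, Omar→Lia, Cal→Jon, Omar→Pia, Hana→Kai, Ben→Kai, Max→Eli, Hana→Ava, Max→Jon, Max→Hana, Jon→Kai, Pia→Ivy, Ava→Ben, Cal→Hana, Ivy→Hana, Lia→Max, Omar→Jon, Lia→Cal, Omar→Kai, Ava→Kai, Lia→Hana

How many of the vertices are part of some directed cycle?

A vertex is on a directed cycle iff it belongs to a strongly connected component of size ≥ 2 (or has a self-loop).
The vertices on cycles are {Ava, Ben, Cal, Eli, Ivy, Jon, Lia, Max, Pia, Hana, Omar} — 11 in total.

11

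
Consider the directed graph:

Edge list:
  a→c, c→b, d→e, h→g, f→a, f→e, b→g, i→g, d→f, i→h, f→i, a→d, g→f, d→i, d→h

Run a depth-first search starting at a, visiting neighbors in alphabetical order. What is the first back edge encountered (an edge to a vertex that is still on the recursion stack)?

DFS from a (visiting neighbors in alphabetical order); mark gray on enter, black on exit:
a gray
  c gray
    b gray
      g gray
        f gray
          f→a: a is gray → back edge
First back edge: f → a.

f->a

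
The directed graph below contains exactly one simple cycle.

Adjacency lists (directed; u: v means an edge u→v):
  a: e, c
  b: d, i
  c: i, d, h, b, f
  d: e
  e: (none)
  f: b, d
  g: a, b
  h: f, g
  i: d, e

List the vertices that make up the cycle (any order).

a, c, g, h

DFS with gray/black marking from h:
h gray
  f gray
    b gray
      d gray
        e gray
        e black
      d black
      i gray
        i→d: d black — skip
        i→e: e black — skip
      i black
    b black
    f→d: d black — skip
  f black
  g gray
    a gray
      a→e: e black — skip
      c gray
        c→i: i black — skip
        c→d: d black — skip
        c→h: h is gray → back edge
Back edge closes the cycle h → g → a → c → h; its vertices are {a, c, g, h}.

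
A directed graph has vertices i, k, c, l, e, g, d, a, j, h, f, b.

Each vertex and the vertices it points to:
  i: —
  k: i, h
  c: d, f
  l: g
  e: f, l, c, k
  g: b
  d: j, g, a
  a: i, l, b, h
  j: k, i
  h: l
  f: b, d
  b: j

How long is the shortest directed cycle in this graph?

6

For each vertex v, BFS finds the shortest path from v back to v.
The shortest such closed walk is h → l → g → b → j → k → h, length 6.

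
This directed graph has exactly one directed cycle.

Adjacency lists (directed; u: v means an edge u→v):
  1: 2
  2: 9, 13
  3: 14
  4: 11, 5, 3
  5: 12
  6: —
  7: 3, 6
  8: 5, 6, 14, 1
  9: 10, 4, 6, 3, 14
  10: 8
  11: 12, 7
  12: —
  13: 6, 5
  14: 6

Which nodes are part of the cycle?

1, 2, 8, 9, 10

DFS with gray/black marking from 9:
9 gray
  10 gray
    8 gray
      5 gray
        12 gray
        12 black
      5 black
      6 gray
      6 black
      14 gray
        14→6: 6 black — skip
      14 black
      1 gray
        2 gray
          2→9: 9 is gray → back edge
Back edge closes the cycle 9 → 10 → 8 → 1 → 2 → 9; its vertices are {1, 2, 8, 9, 10}.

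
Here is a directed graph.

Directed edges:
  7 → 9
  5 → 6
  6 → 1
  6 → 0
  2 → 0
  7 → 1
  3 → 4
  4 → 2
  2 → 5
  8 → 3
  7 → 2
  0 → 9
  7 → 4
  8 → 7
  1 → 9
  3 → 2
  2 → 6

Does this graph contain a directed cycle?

No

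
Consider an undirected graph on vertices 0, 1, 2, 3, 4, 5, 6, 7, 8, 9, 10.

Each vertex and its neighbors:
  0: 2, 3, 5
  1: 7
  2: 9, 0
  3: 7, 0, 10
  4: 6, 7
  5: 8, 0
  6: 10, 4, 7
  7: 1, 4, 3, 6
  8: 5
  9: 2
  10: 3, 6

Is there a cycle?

Yes

DFS, tracking each vertex's parent; an edge to a visited non-parent vertex closes a cycle.
Start from 7:
visit 7 (parent –)
  visit 1 (parent 7)
    1–7: parent, skip
  visit 4 (parent 7)
    visit 6 (parent 4)
      visit 10 (parent 6)
        visit 3 (parent 10)
          3–7: 7 visited and ≠ parent → cycle
Cycle: 7 – 4 – 6 – 10 – 3 – 7.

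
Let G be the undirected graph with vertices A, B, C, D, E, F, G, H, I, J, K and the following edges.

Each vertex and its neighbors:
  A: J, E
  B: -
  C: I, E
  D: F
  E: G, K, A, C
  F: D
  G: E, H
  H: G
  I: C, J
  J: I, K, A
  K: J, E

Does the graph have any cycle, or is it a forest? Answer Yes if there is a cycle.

DFS, tracking each vertex's parent; an edge to a visited non-parent vertex closes a cycle.
Start from A:
visit A (parent –)
  visit J (parent A)
    visit I (parent J)
      visit C (parent I)
        C–I: parent, skip
        visit E (parent C)
          visit G (parent E)
            G–E: parent, skip
            visit H (parent G)
              H–G: parent, skip
          visit K (parent E)
            K–J: J visited and ≠ parent → cycle
Cycle: J – I – C – E – K – J.

Yes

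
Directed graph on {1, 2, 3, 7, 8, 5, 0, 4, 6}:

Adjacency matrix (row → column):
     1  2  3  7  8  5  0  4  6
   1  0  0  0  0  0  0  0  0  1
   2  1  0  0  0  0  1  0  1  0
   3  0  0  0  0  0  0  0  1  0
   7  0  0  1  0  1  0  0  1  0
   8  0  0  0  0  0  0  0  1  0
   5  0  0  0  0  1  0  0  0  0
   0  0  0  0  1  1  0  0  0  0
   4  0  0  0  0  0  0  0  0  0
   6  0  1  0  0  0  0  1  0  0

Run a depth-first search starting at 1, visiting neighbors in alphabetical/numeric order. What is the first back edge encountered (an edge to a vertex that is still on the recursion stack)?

DFS from 1 (visiting neighbors in alphabetical/numeric order); mark gray on enter, black on exit:
1 gray
  6 gray
    0 gray
      7 gray
        3 gray
          4 gray
          4 black
        3 black
        7→4: 4 black — skip
        8 gray
          8→4: 4 black — skip
        8 black
      7 black
      0→8: 8 black — skip
    0 black
    2 gray
      2→1: 1 is gray → back edge
First back edge: 2 → 1.

2→1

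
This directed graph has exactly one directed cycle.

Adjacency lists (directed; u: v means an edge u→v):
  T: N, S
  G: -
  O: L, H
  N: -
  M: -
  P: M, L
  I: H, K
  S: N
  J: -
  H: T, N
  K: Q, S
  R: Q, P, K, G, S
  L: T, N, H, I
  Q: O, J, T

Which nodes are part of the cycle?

DFS with gray/black marking from Q:
Q gray
  O gray
    L gray
      T gray
        N gray
        N black
        S gray
          S→N: N black — skip
        S black
      T black
      L→N: N black — skip
      H gray
        H→T: T black — skip
        H→N: N black — skip
      H black
      I gray
        I→H: H black — skip
        K gray
          K→Q: Q is gray → back edge
Back edge closes the cycle Q → O → L → I → K → Q; its vertices are {I, K, L, O, Q}.

I, K, L, O, Q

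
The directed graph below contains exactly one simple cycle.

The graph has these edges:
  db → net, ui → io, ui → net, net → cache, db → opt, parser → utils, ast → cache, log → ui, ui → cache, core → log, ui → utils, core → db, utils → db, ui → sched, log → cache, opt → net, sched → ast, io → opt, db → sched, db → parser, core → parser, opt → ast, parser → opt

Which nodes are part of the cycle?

DFS with gray/black marking from utils:
utils gray
  db gray
    parser gray
      parser→utils: utils is gray → back edge
Back edge closes the cycle utils → db → parser → utils; its vertices are {db, utils, parser}.

db, utils, parser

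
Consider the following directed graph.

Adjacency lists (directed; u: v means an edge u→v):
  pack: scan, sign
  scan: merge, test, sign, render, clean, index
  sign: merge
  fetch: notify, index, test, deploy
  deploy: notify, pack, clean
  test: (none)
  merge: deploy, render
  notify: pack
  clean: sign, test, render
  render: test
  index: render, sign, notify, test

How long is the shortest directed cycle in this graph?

4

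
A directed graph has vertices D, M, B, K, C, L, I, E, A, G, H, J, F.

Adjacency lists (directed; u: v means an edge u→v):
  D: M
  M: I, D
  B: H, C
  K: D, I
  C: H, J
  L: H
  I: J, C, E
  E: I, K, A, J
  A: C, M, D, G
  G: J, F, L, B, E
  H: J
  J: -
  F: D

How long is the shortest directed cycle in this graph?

For each vertex v, BFS finds the shortest path from v back to v.
The shortest such closed walk is E → I → E, length 2.

2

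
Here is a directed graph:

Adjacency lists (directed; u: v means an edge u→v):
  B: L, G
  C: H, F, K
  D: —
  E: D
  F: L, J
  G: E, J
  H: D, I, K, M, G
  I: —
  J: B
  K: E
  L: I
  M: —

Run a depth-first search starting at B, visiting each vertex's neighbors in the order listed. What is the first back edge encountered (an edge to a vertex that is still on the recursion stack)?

DFS from B (visiting each vertex's neighbors in the order listed); mark gray on enter, black on exit:
B gray
  L gray
    I gray
    I black
  L black
  G gray
    E gray
      D gray
      D black
    E black
    J gray
      J→B: B is gray → back edge
First back edge: J → B.

J->B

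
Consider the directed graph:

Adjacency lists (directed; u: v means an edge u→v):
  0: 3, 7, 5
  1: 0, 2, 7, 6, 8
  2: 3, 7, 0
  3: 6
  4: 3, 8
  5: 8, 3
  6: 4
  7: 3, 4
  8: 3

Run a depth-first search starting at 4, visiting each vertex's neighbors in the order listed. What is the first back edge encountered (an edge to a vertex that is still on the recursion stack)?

DFS from 4 (visiting each vertex's neighbors in the order listed); mark gray on enter, black on exit:
4 gray
  3 gray
    6 gray
      6→4: 4 is gray → back edge
First back edge: 6 → 4.

6->4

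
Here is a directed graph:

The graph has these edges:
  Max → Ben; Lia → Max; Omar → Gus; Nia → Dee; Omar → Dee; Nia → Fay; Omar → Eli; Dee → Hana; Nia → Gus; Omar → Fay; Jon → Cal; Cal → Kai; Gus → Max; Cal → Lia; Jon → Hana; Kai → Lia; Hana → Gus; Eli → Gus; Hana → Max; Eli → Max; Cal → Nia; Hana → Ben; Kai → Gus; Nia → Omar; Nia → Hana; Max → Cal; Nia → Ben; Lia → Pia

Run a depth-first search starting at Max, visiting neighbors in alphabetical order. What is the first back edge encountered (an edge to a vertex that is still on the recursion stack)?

Gus→Max

DFS from Max (visiting neighbors in alphabetical order); mark gray on enter, black on exit:
Max gray
  Ben gray
  Ben black
  Cal gray
    Kai gray
      Gus gray
        Gus→Max: Max is gray → back edge
First back edge: Gus → Max.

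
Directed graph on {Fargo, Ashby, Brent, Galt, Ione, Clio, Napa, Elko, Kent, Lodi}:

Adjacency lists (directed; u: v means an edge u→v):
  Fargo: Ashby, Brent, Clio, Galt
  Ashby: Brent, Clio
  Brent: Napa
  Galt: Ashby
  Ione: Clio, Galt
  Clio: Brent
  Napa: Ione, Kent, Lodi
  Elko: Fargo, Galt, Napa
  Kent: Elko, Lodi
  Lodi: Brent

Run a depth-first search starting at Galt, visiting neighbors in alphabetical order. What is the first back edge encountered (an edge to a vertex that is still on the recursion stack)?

Clio->Brent

DFS from Galt (visiting neighbors in alphabetical order); mark gray on enter, black on exit:
Galt gray
  Ashby gray
    Brent gray
      Napa gray
        Ione gray
          Clio gray
            Clio→Brent: Brent is gray → back edge
First back edge: Clio → Brent.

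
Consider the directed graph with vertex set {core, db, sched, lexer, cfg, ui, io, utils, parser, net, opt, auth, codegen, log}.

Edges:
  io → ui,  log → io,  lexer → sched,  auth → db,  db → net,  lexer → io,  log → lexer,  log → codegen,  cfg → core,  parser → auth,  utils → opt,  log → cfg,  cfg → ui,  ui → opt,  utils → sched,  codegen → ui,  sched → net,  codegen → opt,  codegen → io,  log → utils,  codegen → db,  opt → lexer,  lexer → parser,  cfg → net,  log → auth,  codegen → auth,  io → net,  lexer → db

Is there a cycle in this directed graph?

Yes

DFS with white/gray/black marking, starting from codegen:
codegen gray
  db gray
    net gray
    net black
  db black
  ui gray
    opt gray
      lexer gray
        io gray
          io→net: net black — skip
          io→ui: ui is gray → back edge
Back edge found, so a cycle exists: ui → opt → lexer → io → ui.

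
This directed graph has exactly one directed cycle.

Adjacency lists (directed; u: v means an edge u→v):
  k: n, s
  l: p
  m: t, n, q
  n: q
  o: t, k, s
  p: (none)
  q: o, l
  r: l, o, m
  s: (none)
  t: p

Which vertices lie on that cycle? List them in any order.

k, n, o, q

DFS with gray/black marking from o:
o gray
  t gray
    p gray
    p black
  t black
  k gray
    n gray
      q gray
        q→o: o is gray → back edge
Back edge closes the cycle o → k → n → q → o; its vertices are {k, n, o, q}.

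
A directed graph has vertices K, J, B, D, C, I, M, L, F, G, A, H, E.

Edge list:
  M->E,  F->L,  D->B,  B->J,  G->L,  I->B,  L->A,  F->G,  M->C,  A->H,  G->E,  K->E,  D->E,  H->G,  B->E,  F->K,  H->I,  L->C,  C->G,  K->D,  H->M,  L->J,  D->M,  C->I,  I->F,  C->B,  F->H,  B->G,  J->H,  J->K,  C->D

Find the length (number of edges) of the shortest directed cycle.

3

For each vertex v, BFS finds the shortest path from v back to v.
The shortest such closed walk is F → H → I → F, length 3.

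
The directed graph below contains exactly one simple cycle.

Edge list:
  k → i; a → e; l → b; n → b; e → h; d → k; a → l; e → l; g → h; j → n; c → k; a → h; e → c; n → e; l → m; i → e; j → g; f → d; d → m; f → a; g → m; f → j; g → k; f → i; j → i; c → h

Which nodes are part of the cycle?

DFS with gray/black marking from i:
i gray
  e gray
    c gray
      h gray
      h black
      k gray
        k→i: i is gray → back edge
Back edge closes the cycle i → e → c → k → i; its vertices are {c, e, i, k}.

c, e, i, k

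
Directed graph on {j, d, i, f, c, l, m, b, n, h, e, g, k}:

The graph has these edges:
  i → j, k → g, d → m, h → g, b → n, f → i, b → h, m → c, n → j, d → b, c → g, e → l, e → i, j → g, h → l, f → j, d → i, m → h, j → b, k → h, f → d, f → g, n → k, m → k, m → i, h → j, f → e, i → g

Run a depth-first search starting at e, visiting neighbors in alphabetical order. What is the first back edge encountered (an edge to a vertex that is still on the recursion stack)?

h->j

DFS from e (visiting neighbors in alphabetical order); mark gray on enter, black on exit:
e gray
  i gray
    g gray
    g black
    j gray
      b gray
        h gray
          h→g: g black — skip
          h→j: j is gray → back edge
First back edge: h → j.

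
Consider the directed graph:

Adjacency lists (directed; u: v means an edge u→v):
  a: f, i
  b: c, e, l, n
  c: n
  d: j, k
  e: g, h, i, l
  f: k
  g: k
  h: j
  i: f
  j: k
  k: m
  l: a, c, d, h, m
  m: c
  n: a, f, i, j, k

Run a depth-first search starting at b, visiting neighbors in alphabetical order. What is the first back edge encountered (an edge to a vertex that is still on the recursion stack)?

DFS from b (visiting neighbors in alphabetical order); mark gray on enter, black on exit:
b gray
  c gray
    n gray
      a gray
        f gray
          k gray
            m gray
              m→c: c is gray → back edge
First back edge: m → c.

m->c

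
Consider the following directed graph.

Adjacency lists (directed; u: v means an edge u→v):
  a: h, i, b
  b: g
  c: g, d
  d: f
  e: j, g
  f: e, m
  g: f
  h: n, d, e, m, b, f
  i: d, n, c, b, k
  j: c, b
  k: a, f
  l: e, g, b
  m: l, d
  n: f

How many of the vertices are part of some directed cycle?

A vertex is on a directed cycle iff it belongs to a strongly connected component of size ≥ 2 (or has a self-loop).
The vertices on cycles are {a, b, c, d, e, f, g, i, j, k, l, m} — 12 in total.

12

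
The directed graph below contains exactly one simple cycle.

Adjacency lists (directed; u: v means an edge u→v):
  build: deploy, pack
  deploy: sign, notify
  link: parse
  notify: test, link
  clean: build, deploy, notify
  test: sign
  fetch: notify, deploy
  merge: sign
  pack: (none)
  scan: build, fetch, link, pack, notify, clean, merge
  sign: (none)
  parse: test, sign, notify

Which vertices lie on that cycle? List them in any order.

DFS with gray/black marking from link:
link gray
  parse gray
    test gray
      sign gray
      sign black
    test black
    parse→sign: sign black — skip
    notify gray
      notify→test: test black — skip
      notify→link: link is gray → back edge
Back edge closes the cycle link → parse → notify → link; its vertices are {link, parse, notify}.

link, parse, notify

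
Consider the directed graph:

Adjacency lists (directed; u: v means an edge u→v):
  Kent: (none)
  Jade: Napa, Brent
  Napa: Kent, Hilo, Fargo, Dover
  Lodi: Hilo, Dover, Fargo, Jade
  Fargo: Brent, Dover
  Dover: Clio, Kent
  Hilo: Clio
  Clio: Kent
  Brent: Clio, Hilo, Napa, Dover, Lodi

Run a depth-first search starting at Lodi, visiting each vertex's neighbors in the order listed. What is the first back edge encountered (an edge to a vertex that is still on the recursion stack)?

DFS from Lodi (visiting each vertex's neighbors in the order listed); mark gray on enter, black on exit:
Lodi gray
  Hilo gray
    Clio gray
      Kent gray
      Kent black
    Clio black
  Hilo black
  Dover gray
    Dover→Clio: Clio black — skip
    Dover→Kent: Kent black — skip
  Dover black
  Fargo gray
    Brent gray
      Brent→Clio: Clio black — skip
      Brent→Hilo: Hilo black — skip
      Napa gray
        Napa→Kent: Kent black — skip
        Napa→Hilo: Hilo black — skip
        Napa→Fargo: Fargo is gray → back edge
First back edge: Napa → Fargo.

Napa->Fargo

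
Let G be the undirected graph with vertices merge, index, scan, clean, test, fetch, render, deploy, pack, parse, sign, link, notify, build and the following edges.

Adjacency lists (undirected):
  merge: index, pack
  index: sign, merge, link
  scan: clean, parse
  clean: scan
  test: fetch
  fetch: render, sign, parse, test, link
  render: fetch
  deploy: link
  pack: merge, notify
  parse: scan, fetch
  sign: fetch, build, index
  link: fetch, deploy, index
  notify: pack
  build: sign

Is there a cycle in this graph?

Yes

DFS, tracking each vertex's parent; an edge to a visited non-parent vertex closes a cycle.
Start from scan:
visit scan (parent –)
  visit clean (parent scan)
    clean–scan: parent, skip
  visit parse (parent scan)
    parse–scan: parent, skip
    visit fetch (parent parse)
      visit render (parent fetch)
        render–fetch: parent, skip
      visit sign (parent fetch)
        sign–fetch: parent, skip
        visit build (parent sign)
          build–sign: parent, skip
        visit index (parent sign)
          index–sign: parent, skip
          visit merge (parent index)
            merge–index: parent, skip
            visit pack (parent merge)
              pack–merge: parent, skip
              visit notify (parent pack)
                notify–pack: parent, skip
          visit link (parent index)
            link–fetch: fetch visited and ≠ parent → cycle
Cycle: fetch – sign – index – link – fetch.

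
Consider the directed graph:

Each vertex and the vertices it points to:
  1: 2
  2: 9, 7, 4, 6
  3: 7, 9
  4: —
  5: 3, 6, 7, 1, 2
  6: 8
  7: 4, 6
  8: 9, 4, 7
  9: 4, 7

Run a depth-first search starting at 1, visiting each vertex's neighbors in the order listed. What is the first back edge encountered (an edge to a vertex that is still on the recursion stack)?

8→9

DFS from 1 (visiting each vertex's neighbors in the order listed); mark gray on enter, black on exit:
1 gray
  2 gray
    9 gray
      4 gray
      4 black
      7 gray
        7→4: 4 black — skip
        6 gray
          8 gray
            8→9: 9 is gray → back edge
First back edge: 8 → 9.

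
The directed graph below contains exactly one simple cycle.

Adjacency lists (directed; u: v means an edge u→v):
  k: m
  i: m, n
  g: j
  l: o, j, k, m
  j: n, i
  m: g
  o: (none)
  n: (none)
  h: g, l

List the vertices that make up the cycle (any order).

g, i, j, m

DFS with gray/black marking from g:
g gray
  j gray
    n gray
    n black
    i gray
      m gray
        m→g: g is gray → back edge
Back edge closes the cycle g → j → i → m → g; its vertices are {g, i, j, m}.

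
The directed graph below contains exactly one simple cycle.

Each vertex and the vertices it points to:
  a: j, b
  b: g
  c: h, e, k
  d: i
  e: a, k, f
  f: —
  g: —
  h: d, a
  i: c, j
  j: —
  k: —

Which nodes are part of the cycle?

c, d, h, i

DFS with gray/black marking from c:
c gray
  h gray
    d gray
      i gray
        i→c: c is gray → back edge
Back edge closes the cycle c → h → d → i → c; its vertices are {c, d, h, i}.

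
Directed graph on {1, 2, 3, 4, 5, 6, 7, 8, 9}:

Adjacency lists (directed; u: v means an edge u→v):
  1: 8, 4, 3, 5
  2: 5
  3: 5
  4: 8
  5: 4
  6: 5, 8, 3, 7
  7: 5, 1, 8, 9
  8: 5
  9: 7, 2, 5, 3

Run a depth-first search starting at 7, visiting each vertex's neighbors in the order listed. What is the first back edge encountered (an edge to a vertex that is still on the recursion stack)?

DFS from 7 (visiting each vertex's neighbors in the order listed); mark gray on enter, black on exit:
7 gray
  5 gray
    4 gray
      8 gray
        8→5: 5 is gray → back edge
First back edge: 8 → 5.

8→5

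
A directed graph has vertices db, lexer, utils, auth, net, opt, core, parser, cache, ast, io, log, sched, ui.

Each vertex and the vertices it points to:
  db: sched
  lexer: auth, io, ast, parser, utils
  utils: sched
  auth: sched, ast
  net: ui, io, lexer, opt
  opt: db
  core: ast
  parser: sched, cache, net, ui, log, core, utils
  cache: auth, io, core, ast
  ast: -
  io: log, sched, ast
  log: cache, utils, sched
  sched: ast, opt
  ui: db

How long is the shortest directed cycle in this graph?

For each vertex v, BFS finds the shortest path from v back to v.
The shortest such closed walk is parser → net → lexer → parser, length 3.

3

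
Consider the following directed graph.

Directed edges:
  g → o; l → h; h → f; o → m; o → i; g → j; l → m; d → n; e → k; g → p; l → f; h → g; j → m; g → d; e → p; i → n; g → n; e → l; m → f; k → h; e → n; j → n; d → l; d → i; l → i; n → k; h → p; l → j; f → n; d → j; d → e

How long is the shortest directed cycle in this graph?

4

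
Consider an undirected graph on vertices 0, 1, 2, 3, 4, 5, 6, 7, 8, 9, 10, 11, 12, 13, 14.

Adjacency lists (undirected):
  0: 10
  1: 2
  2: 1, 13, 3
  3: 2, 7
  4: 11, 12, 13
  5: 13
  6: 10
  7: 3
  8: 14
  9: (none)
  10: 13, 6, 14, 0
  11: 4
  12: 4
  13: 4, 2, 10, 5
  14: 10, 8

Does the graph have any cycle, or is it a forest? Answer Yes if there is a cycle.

No

DFS, tracking each vertex's parent; an edge to a visited non-parent vertex closes a cycle.
Start from 3:
visit 3 (parent –)
  visit 2 (parent 3)
    visit 1 (parent 2)
      1–2: parent, skip
    visit 13 (parent 2)
      visit 4 (parent 13)
        visit 11 (parent 4)
          11–4: parent, skip
        visit 12 (parent 4)
          12–4: parent, skip
        4–13: parent, skip
      13–2: parent, skip
      visit 10 (parent 13)
        10–13: parent, skip
        visit 6 (parent 10)
          6–10: parent, skip
        visit 14 (parent 10)
          14–10: parent, skip
          visit 8 (parent 14)
            8–14: parent, skip
        visit 0 (parent 10)
          0–10: parent, skip
      visit 5 (parent 13)
        5–13: parent, skip
    2–3: parent, skip
  visit 7 (parent 3)
    7–3: parent, skip
visit 9 (parent –)
No non-parent visited neighbor found — the graph is a forest.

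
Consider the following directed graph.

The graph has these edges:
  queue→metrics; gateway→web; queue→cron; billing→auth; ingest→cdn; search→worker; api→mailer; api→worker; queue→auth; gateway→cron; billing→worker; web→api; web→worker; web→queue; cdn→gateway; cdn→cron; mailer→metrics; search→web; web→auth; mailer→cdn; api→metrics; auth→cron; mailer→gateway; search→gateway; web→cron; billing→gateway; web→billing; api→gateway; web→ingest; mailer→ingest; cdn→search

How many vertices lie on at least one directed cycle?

A vertex is on a directed cycle iff it belongs to a strongly connected component of size ≥ 2 (or has a self-loop).
The vertices on cycles are {api, cdn, web, ingest, mailer, search, billing, gateway} — 8 in total.

8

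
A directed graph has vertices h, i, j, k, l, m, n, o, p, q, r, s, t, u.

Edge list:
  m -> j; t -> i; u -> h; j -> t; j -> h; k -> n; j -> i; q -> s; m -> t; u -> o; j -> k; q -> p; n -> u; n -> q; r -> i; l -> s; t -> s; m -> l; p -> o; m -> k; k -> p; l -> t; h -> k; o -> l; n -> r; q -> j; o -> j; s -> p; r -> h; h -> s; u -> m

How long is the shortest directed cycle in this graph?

4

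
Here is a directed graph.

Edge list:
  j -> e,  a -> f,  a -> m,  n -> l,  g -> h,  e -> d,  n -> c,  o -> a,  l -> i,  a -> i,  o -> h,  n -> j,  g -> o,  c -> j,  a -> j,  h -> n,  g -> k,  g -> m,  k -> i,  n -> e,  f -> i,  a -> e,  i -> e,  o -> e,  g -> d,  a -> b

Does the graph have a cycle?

No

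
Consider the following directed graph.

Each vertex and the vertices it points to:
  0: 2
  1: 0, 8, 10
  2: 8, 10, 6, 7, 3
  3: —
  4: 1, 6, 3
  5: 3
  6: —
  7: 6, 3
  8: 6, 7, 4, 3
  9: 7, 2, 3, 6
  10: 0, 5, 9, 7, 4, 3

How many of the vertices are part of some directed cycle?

A vertex is on a directed cycle iff it belongs to a strongly connected component of size ≥ 2 (or has a self-loop).
The vertices on cycles are {0, 1, 2, 4, 8, 9, 10} — 7 in total.

7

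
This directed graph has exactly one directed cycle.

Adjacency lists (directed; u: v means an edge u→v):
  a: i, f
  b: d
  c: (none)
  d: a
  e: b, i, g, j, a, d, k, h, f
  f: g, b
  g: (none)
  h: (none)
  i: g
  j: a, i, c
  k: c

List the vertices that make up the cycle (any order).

DFS with gray/black marking from b:
b gray
  d gray
    a gray
      i gray
        g gray
        g black
      i black
      f gray
        f→g: g black — skip
        f→b: b is gray → back edge
Back edge closes the cycle b → d → a → f → b; its vertices are {a, b, d, f}.

a, b, d, f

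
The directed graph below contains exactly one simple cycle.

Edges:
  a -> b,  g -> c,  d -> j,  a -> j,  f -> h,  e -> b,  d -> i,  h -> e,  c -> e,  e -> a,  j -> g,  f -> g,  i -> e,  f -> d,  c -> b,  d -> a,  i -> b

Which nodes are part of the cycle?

a, c, e, g, j

DFS with gray/black marking from a:
a gray
  b gray
  b black
  j gray
    g gray
      c gray
        e gray
          e→b: b black — skip
          e→a: a is gray → back edge
Back edge closes the cycle a → j → g → c → e → a; its vertices are {a, c, e, g, j}.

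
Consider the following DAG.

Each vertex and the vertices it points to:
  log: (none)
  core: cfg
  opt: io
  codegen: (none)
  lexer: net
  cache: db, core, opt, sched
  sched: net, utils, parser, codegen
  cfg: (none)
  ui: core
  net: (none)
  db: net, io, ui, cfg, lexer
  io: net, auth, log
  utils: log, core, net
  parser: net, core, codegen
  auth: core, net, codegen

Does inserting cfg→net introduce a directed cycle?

Adding cfg→net creates a cycle iff net can already reach cfg.
Explore from net: no path reaches cfg. The graph stays acyclic.

No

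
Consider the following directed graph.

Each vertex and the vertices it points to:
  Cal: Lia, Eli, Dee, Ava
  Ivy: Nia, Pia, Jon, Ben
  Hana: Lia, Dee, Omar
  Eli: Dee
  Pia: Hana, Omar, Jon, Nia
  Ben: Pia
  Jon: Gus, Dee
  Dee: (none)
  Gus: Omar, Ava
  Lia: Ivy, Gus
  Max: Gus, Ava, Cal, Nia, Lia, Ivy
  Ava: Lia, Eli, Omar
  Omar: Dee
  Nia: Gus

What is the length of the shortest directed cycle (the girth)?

3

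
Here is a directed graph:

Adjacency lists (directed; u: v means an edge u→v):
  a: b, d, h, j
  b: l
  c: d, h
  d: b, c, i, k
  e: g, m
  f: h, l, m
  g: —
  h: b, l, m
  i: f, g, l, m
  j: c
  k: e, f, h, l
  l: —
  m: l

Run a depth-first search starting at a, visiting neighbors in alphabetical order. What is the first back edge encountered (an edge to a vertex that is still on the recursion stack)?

c->d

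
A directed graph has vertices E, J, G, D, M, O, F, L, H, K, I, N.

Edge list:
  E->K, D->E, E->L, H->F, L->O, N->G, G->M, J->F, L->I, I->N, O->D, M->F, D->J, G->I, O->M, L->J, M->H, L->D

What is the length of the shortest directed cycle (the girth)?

3

For each vertex v, BFS finds the shortest path from v back to v.
The shortest such closed walk is L → D → E → L, length 3.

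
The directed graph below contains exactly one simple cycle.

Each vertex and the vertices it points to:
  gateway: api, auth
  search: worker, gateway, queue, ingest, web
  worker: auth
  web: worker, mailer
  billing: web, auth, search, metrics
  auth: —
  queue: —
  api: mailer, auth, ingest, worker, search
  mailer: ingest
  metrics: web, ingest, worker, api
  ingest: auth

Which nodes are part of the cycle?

DFS with gray/black marking from search:
search gray
  worker gray
    auth gray
    auth black
  worker black
  gateway gray
    api gray
      mailer gray
        ingest gray
          ingest→auth: auth black — skip
        ingest black
      mailer black
      api→auth: auth black — skip
      api→ingest: ingest black — skip
      api→worker: worker black — skip
      api→search: search is gray → back edge
Back edge closes the cycle search → gateway → api → search; its vertices are {api, search, gateway}.

api, search, gateway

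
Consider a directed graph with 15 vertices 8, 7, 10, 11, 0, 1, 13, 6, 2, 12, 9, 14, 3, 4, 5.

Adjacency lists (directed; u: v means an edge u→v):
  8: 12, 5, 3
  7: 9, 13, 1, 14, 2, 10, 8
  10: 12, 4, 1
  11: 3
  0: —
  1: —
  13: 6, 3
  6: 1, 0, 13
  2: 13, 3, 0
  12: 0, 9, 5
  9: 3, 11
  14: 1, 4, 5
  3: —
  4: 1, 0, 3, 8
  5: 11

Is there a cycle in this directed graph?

DFS with white/gray/black marking, starting from 1:
1 gray
1 black
8 gray
  12 gray
    0 gray
    0 black
    9 gray
      3 gray
      3 black
      11 gray
        11→3: 3 black — skip
      11 black
    9 black
    5 gray
      5→11: 11 black — skip
    5 black
  12 black
  8→5: 5 black — skip
  8→3: 3 black — skip
8 black
7 gray
  7→9: 9 black — skip
  13 gray
    6 gray
      6→1: 1 black — skip
      6→0: 0 black — skip
      6→13: 13 is gray → back edge
Back edge found, so a cycle exists: 13 → 6 → 13.

Yes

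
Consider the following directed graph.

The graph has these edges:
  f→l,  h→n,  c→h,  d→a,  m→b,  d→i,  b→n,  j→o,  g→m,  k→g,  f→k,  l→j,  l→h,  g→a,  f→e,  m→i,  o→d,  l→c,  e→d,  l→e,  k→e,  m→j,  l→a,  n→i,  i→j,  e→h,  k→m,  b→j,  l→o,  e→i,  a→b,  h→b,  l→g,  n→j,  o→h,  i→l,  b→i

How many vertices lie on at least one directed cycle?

A vertex is on a directed cycle iff it belongs to a strongly connected component of size ≥ 2 (or has a self-loop).
The vertices on cycles are {a, b, c, d, e, g, h, i, j, l, m, n, o} — 13 in total.

13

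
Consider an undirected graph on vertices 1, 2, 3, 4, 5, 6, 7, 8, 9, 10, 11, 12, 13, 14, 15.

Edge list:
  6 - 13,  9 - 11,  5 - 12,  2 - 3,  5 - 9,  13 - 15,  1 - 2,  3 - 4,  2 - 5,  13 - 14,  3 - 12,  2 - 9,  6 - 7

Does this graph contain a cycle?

DFS, tracking each vertex's parent; an edge to a visited non-parent vertex closes a cycle.
Start from 9:
visit 9 (parent –)
  visit 2 (parent 9)
    visit 5 (parent 2)
      visit 12 (parent 5)
        visit 3 (parent 12)
          3–12: parent, skip
          visit 4 (parent 3)
            4–3: parent, skip
          3–2: 2 visited and ≠ parent → cycle
Cycle: 2 – 5 – 12 – 3 – 2.

Yes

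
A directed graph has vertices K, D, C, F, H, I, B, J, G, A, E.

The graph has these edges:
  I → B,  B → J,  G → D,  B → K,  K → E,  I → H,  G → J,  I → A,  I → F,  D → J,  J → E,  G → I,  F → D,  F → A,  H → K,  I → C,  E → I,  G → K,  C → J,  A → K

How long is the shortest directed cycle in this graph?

4

For each vertex v, BFS finds the shortest path from v back to v.
The shortest such closed walk is I → A → K → E → I, length 4.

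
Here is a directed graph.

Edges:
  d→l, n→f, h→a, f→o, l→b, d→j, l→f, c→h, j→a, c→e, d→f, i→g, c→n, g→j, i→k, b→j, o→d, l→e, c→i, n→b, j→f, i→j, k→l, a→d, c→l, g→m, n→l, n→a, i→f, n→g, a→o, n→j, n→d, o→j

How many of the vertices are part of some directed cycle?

7

A vertex is on a directed cycle iff it belongs to a strongly connected component of size ≥ 2 (or has a self-loop).
The vertices on cycles are {a, b, d, f, j, l, o} — 7 in total.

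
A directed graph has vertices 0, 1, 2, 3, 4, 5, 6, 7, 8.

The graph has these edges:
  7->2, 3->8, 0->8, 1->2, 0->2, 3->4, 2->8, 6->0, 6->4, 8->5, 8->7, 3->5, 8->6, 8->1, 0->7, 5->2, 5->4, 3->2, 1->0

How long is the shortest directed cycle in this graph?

For each vertex v, BFS finds the shortest path from v back to v.
The shortest such closed walk is 8 → 1 → 2 → 8, length 3.

3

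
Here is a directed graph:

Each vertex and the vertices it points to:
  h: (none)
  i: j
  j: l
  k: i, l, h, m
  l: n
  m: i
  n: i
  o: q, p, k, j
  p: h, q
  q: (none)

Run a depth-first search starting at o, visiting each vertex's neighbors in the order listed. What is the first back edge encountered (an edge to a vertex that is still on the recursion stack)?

n→i

DFS from o (visiting each vertex's neighbors in the order listed); mark gray on enter, black on exit:
o gray
  q gray
  q black
  p gray
    h gray
    h black
    p→q: q black — skip
  p black
  k gray
    i gray
      j gray
        l gray
          n gray
            n→i: i is gray → back edge
First back edge: n → i.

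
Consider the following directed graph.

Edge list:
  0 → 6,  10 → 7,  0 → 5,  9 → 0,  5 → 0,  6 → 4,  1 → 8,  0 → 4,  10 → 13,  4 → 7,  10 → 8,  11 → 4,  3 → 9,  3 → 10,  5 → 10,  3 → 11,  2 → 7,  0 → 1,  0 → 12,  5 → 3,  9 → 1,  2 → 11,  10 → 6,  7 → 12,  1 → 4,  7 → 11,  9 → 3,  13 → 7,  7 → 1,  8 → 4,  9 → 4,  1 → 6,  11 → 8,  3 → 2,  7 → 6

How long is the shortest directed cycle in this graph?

For each vertex v, BFS finds the shortest path from v back to v.
The shortest such closed walk is 5 → 0 → 5, length 2.

2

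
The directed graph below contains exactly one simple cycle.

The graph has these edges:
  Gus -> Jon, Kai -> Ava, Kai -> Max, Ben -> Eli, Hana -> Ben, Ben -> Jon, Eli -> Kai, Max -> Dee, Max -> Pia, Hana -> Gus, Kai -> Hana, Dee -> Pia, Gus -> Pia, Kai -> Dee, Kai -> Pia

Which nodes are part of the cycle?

DFS with gray/black marking from Kai:
Kai gray
  Hana gray
    Ben gray
      Jon gray
      Jon black
      Eli gray
        Eli→Kai: Kai is gray → back edge
Back edge closes the cycle Kai → Hana → Ben → Eli → Kai; its vertices are {Ben, Eli, Kai, Hana}.

Ben, Eli, Kai, Hana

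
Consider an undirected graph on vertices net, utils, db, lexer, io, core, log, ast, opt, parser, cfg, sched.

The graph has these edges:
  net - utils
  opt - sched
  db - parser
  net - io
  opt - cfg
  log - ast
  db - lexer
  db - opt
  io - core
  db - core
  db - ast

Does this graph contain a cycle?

DFS, tracking each vertex's parent; an edge to a visited non-parent vertex closes a cycle.
Start from io:
visit io (parent –)
  visit core (parent io)
    visit db (parent core)
      db–core: parent, skip
      visit parser (parent db)
        parser–db: parent, skip
      visit opt (parent db)
        visit cfg (parent opt)
          cfg–opt: parent, skip
        opt–db: parent, skip
        visit sched (parent opt)
          sched–opt: parent, skip
      visit ast (parent db)
        visit log (parent ast)
          log–ast: parent, skip
        ast–db: parent, skip
      visit lexer (parent db)
        lexer–db: parent, skip
    core–io: parent, skip
  visit net (parent io)
    visit utils (parent net)
      utils–net: parent, skip
    net–io: parent, skip
No non-parent visited neighbor found — the graph is a forest.

No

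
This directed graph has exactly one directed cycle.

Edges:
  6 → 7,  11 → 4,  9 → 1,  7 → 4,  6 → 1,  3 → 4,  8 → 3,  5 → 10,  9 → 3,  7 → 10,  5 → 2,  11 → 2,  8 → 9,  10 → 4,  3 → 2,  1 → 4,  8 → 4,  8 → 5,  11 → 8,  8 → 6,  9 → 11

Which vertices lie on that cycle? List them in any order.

8, 9, 11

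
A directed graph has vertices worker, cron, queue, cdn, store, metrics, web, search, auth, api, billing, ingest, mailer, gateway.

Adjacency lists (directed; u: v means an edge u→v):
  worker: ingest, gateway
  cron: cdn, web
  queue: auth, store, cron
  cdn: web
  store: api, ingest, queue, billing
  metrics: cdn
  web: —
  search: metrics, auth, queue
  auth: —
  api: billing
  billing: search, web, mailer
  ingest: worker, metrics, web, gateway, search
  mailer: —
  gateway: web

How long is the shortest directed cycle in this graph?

For each vertex v, BFS finds the shortest path from v back to v.
The shortest such closed walk is store → queue → store, length 2.

2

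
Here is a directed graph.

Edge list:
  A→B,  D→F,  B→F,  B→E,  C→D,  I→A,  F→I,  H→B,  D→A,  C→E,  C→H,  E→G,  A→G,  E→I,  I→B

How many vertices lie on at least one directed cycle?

A vertex is on a directed cycle iff it belongs to a strongly connected component of size ≥ 2 (or has a self-loop).
The vertices on cycles are {A, B, E, F, I} — 5 in total.

5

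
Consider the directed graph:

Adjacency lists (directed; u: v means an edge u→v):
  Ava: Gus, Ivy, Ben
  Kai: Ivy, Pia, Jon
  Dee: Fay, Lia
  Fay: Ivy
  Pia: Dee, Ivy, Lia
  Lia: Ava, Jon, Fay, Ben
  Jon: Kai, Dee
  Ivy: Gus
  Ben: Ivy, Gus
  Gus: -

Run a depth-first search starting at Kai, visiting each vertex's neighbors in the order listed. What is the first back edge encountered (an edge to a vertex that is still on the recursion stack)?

Jon→Kai

DFS from Kai (visiting each vertex's neighbors in the order listed); mark gray on enter, black on exit:
Kai gray
  Ivy gray
    Gus gray
    Gus black
  Ivy black
  Pia gray
    Dee gray
      Fay gray
        Fay→Ivy: Ivy black — skip
      Fay black
      Lia gray
        Ava gray
          Ava→Gus: Gus black — skip
          Ava→Ivy: Ivy black — skip
          Ben gray
            Ben→Ivy: Ivy black — skip
            Ben→Gus: Gus black — skip
          Ben black
        Ava black
        Jon gray
          Jon→Kai: Kai is gray → back edge
First back edge: Jon → Kai.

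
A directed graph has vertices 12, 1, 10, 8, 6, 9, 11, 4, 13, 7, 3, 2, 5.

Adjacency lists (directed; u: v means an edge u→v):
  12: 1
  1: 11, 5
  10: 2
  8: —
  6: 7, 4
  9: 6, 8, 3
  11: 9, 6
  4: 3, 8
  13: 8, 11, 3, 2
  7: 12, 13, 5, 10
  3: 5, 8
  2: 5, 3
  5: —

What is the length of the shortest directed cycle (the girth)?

4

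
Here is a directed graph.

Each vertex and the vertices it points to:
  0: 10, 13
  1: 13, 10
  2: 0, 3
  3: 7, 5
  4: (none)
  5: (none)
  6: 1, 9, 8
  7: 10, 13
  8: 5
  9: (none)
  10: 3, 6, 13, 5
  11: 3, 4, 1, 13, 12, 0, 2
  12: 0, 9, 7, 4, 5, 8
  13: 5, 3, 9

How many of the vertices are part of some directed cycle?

6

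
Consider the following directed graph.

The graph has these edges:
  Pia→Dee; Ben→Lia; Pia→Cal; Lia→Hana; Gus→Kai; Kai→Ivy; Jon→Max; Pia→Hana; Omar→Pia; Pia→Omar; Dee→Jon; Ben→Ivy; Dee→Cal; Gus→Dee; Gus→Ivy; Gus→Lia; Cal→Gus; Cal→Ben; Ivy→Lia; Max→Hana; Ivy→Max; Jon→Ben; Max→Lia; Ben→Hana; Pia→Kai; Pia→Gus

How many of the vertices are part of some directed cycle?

5

A vertex is on a directed cycle iff it belongs to a strongly connected component of size ≥ 2 (or has a self-loop).
The vertices on cycles are {Cal, Dee, Gus, Pia, Omar} — 5 in total.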